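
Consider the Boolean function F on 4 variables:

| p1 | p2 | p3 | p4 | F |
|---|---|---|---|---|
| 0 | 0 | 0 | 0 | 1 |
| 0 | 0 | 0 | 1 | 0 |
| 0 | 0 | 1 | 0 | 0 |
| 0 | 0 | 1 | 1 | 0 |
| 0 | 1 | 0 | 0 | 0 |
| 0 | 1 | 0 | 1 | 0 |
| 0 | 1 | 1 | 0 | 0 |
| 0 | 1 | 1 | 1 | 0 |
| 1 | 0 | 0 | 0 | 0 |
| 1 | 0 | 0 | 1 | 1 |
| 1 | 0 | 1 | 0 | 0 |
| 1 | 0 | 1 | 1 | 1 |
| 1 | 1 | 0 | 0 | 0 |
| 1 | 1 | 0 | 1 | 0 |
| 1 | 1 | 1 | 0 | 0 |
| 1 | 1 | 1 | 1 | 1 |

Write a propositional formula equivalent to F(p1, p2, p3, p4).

F(p1, p2, p3, p4) = (((((p1' · p2') · p3') · p4') + (((p1 · p2') · p3') · p4)) + (((p1 · p2') · p3) · p4)) + (((p1 · p2) · p3) · p4)

F=1 on 4 inputs: (0,0,0,0), (1,0,0,1), (1,0,1,1), (1,1,1,1). Reading each as a conjunction of literals (¬p1·¬p2·¬p3·¬p4, p1·¬p2·¬p3·p4, p1·¬p2·p3·p4, p1·p2·p3·p4) and taking the OR gives the canonical DNF.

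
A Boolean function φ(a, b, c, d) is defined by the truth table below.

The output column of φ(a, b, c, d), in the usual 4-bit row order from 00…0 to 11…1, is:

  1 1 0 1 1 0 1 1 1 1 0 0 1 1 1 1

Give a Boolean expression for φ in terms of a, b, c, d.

There are just 4 zero rows: (0,0,1,0), (0,1,0,1), (1,0,1,0), (1,0,1,1). Their minterms are ¬a·¬b·c·¬d, ¬a·b·¬c·d, a·¬b·c·¬d, a·¬b·c·d; the OR of those covers precisely the 0-outputs, and negating it yields φ.

φ(a, b, c, d) = ¬((((((¬a ∧ ¬b) ∧ c) ∧ ¬d) ∨ (((¬a ∧ b) ∧ ¬c) ∧ d)) ∨ (((a ∧ ¬b) ∧ c) ∧ ¬d)) ∨ (((a ∧ ¬b) ∧ c) ∧ d))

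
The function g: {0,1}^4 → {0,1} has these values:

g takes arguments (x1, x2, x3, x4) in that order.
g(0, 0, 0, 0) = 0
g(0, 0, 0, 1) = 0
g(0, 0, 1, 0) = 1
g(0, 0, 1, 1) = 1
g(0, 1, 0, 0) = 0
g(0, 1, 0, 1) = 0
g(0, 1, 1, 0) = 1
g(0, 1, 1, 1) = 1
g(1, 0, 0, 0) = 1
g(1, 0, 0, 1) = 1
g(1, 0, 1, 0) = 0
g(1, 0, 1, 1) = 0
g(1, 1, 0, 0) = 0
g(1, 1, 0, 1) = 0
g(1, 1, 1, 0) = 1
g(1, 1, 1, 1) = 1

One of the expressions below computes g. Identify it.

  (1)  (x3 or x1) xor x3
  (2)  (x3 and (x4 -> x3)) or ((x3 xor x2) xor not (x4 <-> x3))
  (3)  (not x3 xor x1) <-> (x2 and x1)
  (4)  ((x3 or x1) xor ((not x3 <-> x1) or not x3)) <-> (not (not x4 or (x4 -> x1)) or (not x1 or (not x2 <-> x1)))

3

(1) disagrees with g on (0,0,1,0) (formula → 0, table → 1); rule it out.
(2) disagrees with g on (0,0,0,1) (formula → 1, table → 0); rule it out.
(4) disagrees with g on (0,0,0,0) (formula → 1, table → 0); rule it out.
(3) is the remaining candidate, and it agrees with g on all 16 inputs.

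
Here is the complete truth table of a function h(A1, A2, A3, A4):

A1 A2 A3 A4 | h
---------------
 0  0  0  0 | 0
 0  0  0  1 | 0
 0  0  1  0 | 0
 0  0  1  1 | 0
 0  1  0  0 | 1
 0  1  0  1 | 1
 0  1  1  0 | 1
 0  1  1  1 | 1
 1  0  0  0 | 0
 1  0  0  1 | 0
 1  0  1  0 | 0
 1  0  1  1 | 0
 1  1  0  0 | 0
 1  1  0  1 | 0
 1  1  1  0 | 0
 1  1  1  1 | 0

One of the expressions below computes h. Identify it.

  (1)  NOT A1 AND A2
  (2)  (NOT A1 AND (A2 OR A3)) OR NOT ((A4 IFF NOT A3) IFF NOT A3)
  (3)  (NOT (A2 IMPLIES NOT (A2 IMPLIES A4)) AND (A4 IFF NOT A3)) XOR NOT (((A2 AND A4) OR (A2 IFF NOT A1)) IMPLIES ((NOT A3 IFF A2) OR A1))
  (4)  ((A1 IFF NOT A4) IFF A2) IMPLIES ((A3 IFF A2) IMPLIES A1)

1

(2): at (0,0,0,0) it gives 1, but h = 0 — eliminated.
(3): at (0,1,0,0) it gives 0, but h = 1 — eliminated.
(4): at (0,0,0,1) it gives 1, but h = 0 — eliminated.
(1) is the remaining candidate, and it agrees with h on all 16 inputs.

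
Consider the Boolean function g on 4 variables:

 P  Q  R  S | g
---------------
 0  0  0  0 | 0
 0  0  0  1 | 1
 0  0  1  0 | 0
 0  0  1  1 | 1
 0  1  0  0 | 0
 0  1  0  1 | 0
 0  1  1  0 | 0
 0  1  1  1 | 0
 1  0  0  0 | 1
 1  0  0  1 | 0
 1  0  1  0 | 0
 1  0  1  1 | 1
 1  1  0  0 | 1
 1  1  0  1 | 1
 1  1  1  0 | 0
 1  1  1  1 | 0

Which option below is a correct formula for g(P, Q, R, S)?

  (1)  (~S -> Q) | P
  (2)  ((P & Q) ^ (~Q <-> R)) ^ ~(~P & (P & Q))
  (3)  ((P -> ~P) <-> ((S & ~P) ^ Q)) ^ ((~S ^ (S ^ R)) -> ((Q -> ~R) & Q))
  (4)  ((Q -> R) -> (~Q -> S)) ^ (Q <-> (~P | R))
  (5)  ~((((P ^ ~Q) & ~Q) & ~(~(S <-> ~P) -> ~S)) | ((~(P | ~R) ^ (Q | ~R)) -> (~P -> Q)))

(1) fails at (0,1,0,0): the formula yields 1, g is 0.
(2) fails at (0,0,0,0): the formula yields 1, g is 0.
(3) fails at (0,0,1,0): the formula yields 1, g is 0.
(5) fails at (0,0,0,0): the formula yields 1, g is 0.
Only (4) survives; checking it on all 16 rows confirms it matches g.

4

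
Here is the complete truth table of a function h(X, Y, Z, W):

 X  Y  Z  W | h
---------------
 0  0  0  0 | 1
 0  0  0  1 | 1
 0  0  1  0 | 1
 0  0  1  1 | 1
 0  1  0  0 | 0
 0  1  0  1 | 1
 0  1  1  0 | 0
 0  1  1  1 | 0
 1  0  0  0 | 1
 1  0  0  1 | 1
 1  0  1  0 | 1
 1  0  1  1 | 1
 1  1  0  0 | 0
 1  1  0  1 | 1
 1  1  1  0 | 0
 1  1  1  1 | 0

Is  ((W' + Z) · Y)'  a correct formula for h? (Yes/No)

Yes

Evaluate ((W' + Z) · Y)' on each row and compare to h:
  X=0, Y=0, Z=0, W=0: formula gives 1, h = 1 ✓
  X=0, Y=0, Z=0, W=1: formula gives 1, h = 1 ✓
  X=0, Y=0, Z=1, W=0: formula gives 1, h = 1 ✓
  X=0, Y=0, Z=1, W=1: formula gives 1, h = 1 ✓
  … (the remaining 12 rows also agree.)
No disagreement on any input; they are logically equivalent.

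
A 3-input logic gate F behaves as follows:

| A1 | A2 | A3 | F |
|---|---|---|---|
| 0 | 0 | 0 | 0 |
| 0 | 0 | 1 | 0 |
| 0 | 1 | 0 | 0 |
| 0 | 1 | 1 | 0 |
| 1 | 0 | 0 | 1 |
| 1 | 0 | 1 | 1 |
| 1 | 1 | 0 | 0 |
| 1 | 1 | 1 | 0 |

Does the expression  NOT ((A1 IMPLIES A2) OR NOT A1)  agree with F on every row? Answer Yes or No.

Yes

Check the formula against F row by row:
  A1=0, A2=0, A3=0: formula gives 0, F = 0 ✓
  A1=0, A2=0, A3=1: formula gives 0, F = 0 ✓
  A1=0, A2=1, A3=0: formula gives 0, F = 0 ✓
  A1=0, A2=1, A3=1: formula gives 0, F = 0 ✓
  A1=1, A2=0, A3=0: formula gives 1, F = 1 ✓
  … (the remaining 3 rows also agree.)
Every row agrees, so the formula is equivalent.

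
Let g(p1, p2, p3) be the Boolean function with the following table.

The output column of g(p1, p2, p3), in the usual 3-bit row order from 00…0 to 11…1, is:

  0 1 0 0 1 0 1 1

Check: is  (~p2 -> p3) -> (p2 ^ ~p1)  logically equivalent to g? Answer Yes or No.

Evaluate (~p2 -> p3) -> (p2 ^ ~p1) on each row and compare to g:
  p1=0, p2=0, p3=0: formula gives 1, but g = 0 ✗
Row (0,0,0) is a counterexample, so the formula is not equivalent to g.

No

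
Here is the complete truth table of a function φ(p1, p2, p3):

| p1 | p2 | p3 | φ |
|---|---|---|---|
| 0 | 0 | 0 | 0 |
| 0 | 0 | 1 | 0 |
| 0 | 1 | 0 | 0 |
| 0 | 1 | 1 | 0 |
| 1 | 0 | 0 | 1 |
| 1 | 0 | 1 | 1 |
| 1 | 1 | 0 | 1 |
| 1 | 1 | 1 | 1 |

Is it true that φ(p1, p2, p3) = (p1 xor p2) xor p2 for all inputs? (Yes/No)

Yes

Check the formula against φ row by row:
  p1=0, p2=0, p3=0: formula gives 0, φ = 0 ✓
  p1=0, p2=0, p3=1: formula gives 0, φ = 0 ✓
  p1=0, p2=1, p3=0: formula gives 0, φ = 0 ✓
  p1=0, p2=1, p3=1: formula gives 0, φ = 0 ✓
  p1=1, p2=0, p3=0: formula gives 1, φ = 1 ✓
  …and likewise for the remaining 3 rows.
No disagreement on any input; they are logically equivalent.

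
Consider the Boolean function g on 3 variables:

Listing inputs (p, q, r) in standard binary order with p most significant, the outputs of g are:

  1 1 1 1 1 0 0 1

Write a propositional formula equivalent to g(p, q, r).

The 0-rows are (1,0,1), (1,1,0). Take each as a conjunction (p·¬q·r, p·q·¬r), form their disjunction, and complement — that gives a formula that is 1 everywhere g is.

g(p, q, r) = NOT (((p AND NOT q) AND r) OR ((p AND q) AND NOT r))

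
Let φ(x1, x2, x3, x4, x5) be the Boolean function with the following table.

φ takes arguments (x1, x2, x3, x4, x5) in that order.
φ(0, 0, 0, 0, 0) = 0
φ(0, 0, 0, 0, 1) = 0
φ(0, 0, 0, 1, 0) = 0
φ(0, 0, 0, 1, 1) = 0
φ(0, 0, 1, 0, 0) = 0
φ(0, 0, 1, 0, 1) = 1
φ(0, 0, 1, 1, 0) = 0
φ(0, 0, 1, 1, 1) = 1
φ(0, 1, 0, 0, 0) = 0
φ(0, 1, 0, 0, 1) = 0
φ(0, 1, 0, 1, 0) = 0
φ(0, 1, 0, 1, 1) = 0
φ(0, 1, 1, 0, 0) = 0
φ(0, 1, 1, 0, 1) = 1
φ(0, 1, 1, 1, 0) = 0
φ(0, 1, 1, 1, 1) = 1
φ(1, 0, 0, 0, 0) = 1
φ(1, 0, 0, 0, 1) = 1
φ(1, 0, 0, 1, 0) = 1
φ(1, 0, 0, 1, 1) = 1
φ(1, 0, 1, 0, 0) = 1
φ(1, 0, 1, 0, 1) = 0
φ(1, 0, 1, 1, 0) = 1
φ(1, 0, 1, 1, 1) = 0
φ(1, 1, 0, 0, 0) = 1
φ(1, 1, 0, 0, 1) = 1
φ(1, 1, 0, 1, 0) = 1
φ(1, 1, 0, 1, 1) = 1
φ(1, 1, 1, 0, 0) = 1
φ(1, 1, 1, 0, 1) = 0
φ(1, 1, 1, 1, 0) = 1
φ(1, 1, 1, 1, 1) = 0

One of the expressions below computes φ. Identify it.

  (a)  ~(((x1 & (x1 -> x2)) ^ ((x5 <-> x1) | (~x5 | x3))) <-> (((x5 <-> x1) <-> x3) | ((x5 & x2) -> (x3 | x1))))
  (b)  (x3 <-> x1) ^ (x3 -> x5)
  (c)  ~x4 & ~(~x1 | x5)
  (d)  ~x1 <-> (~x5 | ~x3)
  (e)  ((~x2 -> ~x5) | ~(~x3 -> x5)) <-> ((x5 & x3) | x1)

b

(a) disagrees with φ on (0,0,0,0,1) (formula → 1, table → 0); rule it out.
(c) disagrees with φ on (0,0,1,0,1) (formula → 0, table → 1); rule it out.
(d) disagrees with φ on (0,0,0,0,0) (formula → 1, table → 0); rule it out.
(e) disagrees with φ on (0,0,0,0,1) (formula → 1, table → 0); rule it out.
That leaves (b). Evaluating it on every row reproduces the table of φ exactly.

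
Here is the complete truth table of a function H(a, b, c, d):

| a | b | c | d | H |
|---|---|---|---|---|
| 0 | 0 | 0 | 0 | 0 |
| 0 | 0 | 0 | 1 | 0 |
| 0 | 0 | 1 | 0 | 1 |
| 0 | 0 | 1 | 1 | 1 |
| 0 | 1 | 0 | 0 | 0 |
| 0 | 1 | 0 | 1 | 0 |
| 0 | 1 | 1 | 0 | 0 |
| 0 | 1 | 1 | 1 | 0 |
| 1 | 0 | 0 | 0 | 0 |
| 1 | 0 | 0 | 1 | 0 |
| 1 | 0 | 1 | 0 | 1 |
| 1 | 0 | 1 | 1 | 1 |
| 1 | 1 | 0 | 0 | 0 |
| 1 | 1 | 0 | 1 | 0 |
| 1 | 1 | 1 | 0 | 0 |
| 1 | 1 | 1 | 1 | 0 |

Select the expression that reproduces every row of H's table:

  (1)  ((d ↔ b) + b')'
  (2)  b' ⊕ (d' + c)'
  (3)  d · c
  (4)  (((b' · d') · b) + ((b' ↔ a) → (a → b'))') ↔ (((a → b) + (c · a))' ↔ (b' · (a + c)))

4

(1) fails at (0,0,1,0): the formula yields 0, H is 1.
(2) fails at (0,0,0,0): the formula yields 1, H is 0.
(3) fails at (0,0,1,0): the formula yields 0, H is 1.
Only (4) survives; checking it on all 16 rows confirms it matches H.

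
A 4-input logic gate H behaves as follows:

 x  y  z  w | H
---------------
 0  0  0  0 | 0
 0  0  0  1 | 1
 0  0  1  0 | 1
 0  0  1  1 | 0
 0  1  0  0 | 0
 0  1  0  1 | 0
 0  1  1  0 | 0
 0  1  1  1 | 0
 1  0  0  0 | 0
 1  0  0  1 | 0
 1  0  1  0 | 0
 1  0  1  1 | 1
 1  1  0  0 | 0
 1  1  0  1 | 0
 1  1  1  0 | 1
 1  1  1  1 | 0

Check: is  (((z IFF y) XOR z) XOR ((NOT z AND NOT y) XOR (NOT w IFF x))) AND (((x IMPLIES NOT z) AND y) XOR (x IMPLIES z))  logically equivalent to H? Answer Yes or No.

No

Test each input against both H and the formula:
  x=0, y=0, z=0, w=0: formula gives 0, H = 0 ✓
  x=0, y=0, z=0, w=1: formula gives 1, H = 1 ✓
  x=0, y=0, z=1, w=0: formula gives 1, H = 1 ✓
  x=0, y=0, z=1, w=1: formula gives 0, H = 0 ✓
  …
  x=1, y=1, z=0, w=0: formula gives 1, but H = 0 ✗
Row (1,1,0,0) is a counterexample, so the formula is not equivalent to H.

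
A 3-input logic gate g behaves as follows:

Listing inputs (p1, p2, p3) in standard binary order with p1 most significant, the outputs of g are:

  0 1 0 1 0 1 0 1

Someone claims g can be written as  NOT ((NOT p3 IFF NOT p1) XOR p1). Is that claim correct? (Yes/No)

Yes

Test each input against both g and the formula:
  p1=0, p2=0, p3=0: formula gives 0, g = 0 ✓
  p1=0, p2=0, p3=1: formula gives 1, g = 1 ✓
  p1=0, p2=1, p3=0: formula gives 0, g = 0 ✓
  p1=0, p2=1, p3=1: formula gives 1, g = 1 ✓
  p1=1, p2=0, p3=0: formula gives 0, g = 0 ✓
  … (the remaining 3 rows also agree.)
All 8 rows match — the expression computes g exactly.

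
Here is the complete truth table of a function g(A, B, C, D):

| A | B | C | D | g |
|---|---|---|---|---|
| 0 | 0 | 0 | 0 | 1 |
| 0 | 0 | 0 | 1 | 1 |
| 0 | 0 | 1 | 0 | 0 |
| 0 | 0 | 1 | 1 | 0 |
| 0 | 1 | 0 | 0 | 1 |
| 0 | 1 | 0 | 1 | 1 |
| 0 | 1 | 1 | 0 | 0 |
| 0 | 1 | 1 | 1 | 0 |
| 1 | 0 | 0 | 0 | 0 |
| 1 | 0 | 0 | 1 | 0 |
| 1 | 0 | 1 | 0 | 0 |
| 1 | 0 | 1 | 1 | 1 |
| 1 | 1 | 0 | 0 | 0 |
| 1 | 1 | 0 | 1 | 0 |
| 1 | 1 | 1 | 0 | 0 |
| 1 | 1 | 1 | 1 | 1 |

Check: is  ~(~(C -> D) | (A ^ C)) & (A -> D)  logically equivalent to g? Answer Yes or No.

Check the formula against g row by row:
  A=0, B=0, C=0, D=0: formula gives 1, g = 1 ✓
  A=0, B=0, C=0, D=1: formula gives 1, g = 1 ✓
  A=0, B=0, C=1, D=0: formula gives 0, g = 0 ✓
  A=0, B=0, C=1, D=1: formula gives 0, g = 0 ✓
  …and likewise for the remaining 12 rows.
Every row agrees, so the formula is equivalent.

Yes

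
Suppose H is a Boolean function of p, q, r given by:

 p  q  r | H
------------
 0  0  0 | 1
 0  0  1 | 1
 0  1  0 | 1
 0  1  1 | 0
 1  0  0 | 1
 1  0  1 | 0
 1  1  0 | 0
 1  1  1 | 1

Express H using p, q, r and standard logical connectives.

There are just 3 zero rows: (0,1,1), (1,0,1), (1,1,0). Their minterms are ¬p·q·r, p·¬q·r, p·q·¬r; the OR of those covers precisely the 0-outputs, and negating it yields H.

H(p, q, r) = ~((((~p & q) & r) | ((p & ~q) & r)) | ((p & q) & ~r))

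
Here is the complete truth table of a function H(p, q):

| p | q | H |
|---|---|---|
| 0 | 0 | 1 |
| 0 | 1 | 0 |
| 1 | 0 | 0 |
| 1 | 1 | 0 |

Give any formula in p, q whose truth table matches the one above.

H(p, q) = (p + q)'

The output is 1 only when every input is 0 — NOR of all inputs.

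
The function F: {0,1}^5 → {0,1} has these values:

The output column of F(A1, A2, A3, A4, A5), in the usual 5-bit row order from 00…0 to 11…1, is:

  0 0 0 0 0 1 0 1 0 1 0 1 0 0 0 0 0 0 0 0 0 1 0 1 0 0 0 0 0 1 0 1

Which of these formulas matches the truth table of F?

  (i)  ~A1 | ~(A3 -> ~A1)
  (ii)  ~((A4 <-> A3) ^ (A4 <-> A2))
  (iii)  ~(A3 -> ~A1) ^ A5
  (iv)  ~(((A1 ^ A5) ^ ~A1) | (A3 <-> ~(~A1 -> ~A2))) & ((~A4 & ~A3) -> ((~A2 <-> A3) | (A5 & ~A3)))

iv

(i): at (0,0,0,0,0) it gives 1, but F = 0 — eliminated.
(ii): at (0,0,0,0,0) it gives 1, but F = 0 — eliminated.
(iii): at (0,0,0,0,1) it gives 1, but F = 0 — eliminated.
(iv) is the remaining candidate, and it agrees with F on all 32 inputs.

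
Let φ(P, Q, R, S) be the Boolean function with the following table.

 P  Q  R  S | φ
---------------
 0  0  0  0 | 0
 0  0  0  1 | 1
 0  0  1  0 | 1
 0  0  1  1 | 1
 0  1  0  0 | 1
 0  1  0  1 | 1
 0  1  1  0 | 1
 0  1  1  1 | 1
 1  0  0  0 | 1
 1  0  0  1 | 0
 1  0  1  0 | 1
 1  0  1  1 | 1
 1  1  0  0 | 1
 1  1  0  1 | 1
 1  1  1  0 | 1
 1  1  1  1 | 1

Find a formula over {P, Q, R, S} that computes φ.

φ is 0 on only 2 rows — (0,0,0,0), (1,0,0,1). Writing each as a minterm (¬P·¬Q·¬R·¬S, P·¬Q·¬R·S) and OR-ing them characterizes exactly where φ=0, so φ is the negation of that disjunction.

φ(P, Q, R, S) = ~((((~P & ~Q) & ~R) & ~S) | (((P & ~Q) & ~R) & S))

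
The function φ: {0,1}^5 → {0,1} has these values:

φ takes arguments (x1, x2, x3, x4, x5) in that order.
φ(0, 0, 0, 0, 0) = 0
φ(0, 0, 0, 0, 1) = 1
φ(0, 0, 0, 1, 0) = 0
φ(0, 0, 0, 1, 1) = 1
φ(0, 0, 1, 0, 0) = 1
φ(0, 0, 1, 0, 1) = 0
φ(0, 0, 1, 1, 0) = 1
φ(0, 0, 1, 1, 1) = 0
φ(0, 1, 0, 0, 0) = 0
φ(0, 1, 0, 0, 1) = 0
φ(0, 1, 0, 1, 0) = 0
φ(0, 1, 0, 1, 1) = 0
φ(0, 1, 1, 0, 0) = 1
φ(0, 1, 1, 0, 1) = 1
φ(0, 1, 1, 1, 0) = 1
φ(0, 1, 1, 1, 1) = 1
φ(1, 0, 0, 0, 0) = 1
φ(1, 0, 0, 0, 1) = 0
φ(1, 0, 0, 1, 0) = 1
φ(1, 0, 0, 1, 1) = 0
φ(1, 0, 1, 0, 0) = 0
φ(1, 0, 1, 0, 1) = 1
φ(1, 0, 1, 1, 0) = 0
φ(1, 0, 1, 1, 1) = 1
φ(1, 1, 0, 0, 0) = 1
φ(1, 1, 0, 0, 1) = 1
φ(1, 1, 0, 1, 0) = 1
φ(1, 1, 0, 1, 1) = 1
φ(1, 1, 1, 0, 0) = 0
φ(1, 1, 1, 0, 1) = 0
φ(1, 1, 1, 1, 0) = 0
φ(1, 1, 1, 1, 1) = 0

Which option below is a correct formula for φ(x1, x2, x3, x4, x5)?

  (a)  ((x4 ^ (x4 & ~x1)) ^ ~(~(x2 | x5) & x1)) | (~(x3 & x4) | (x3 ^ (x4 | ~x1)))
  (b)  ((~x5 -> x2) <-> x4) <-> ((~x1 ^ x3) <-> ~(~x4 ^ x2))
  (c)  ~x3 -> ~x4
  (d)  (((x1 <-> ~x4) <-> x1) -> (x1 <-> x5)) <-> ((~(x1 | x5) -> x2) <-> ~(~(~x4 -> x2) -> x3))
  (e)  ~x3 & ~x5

(a) disagrees with φ on (0,0,0,0,0) (formula → 1, table → 0); rule it out.
(c) disagrees with φ on (0,0,0,0,0) (formula → 1, table → 0); rule it out.
(d) disagrees with φ on (0,0,0,0,1) (formula → 0, table → 1); rule it out.
(e) disagrees with φ on (0,0,0,0,0) (formula → 1, table → 0); rule it out.
(b) is the remaining candidate, and it agrees with φ on all 32 inputs.

b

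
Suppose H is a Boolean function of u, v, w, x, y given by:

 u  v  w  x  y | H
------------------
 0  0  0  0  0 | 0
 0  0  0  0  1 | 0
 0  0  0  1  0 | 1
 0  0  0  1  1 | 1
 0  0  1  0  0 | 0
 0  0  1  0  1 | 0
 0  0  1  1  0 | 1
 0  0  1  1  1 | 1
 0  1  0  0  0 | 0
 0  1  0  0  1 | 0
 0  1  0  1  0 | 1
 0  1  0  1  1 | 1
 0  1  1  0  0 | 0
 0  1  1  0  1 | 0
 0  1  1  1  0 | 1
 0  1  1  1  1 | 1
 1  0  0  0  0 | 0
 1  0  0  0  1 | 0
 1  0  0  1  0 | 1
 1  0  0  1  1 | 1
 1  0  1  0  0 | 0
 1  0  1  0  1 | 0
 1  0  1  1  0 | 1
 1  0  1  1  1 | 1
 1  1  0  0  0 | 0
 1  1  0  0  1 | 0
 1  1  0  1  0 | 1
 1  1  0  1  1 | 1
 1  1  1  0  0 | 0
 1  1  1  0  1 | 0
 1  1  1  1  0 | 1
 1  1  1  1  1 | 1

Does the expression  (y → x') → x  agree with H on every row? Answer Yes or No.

Evaluate (y → x') → x on each row and compare to H:
  u=0, v=0, w=0, x=0, y=0: formula gives 0, H = 0 ✓
  u=0, v=0, w=0, x=0, y=1: formula gives 0, H = 0 ✓
  u=0, v=0, w=0, x=1, y=0: formula gives 1, H = 1 ✓
  u=0, v=0, w=0, x=1, y=1: formula gives 1, H = 1 ✓
  … (the remaining 28 rows also agree.)
Every row agrees, so the formula is equivalent.

Yes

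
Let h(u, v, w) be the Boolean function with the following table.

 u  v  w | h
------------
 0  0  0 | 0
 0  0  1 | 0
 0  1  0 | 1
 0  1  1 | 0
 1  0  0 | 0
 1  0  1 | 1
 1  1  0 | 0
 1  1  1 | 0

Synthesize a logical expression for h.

The 1-rows are (0,1,0), (1,0,1). Each contributes one minterm — ¬u·v·¬w; u·¬v·w — and their disjunction is a sum-of-products form of h.

h(u, v, w) = ((not u and v) and not w) or ((u and not v) and w)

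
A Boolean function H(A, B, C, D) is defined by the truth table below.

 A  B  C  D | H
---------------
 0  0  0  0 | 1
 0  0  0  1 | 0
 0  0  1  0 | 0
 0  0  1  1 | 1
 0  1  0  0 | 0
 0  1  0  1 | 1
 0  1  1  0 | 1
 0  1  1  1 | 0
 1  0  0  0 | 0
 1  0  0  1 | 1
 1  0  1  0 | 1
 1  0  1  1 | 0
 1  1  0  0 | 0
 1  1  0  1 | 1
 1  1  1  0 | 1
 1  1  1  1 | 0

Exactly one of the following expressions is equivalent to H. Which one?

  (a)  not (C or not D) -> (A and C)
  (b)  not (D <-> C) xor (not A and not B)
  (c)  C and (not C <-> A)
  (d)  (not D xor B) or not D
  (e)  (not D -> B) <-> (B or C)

(a) fails at (0,0,1,0): the formula yields 1, H is 0.
(c) fails at (0,0,0,0): the formula yields 0, H is 1.
(d) fails at (0,0,1,0): the formula yields 1, H is 0.
(e) fails at (0,1,0,0): the formula yields 1, H is 0.
Only (b) survives; checking it on all 16 rows confirms it matches H.

b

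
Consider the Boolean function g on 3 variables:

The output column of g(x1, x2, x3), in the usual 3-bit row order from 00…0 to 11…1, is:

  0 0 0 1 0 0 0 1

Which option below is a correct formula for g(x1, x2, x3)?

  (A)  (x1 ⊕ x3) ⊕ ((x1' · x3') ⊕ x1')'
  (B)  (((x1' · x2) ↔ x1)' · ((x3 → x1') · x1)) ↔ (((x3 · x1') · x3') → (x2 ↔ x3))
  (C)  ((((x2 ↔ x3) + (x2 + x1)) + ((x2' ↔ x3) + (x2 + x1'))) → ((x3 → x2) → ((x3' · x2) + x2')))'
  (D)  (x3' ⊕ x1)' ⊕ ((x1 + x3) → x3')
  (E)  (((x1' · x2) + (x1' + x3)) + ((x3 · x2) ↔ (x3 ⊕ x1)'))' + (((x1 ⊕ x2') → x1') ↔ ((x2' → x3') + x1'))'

C

(A) fails at (0,0,0): the formula yields 1, g is 0.
(B) fails at (0,1,1): the formula yields 0, g is 1.
(D) fails at (0,0,0): the formula yields 1, g is 0.
(E) fails at (0,1,1): the formula yields 0, g is 1.
Only (C) survives; checking it on all 8 rows confirms it matches g.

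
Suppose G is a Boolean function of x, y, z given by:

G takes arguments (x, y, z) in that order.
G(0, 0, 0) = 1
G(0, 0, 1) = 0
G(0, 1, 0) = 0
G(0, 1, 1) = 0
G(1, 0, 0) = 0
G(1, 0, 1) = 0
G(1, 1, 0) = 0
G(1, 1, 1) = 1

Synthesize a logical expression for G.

G(x, y, z) = ((~x & ~y) & ~z) | ((x & y) & z)

Collect the rows where G=1 — (0,0,0), (1,1,1) — and write one minterm per row: ¬x·¬y·¬z, x·y·z. Their union (logical OR) reproduces the table exactly.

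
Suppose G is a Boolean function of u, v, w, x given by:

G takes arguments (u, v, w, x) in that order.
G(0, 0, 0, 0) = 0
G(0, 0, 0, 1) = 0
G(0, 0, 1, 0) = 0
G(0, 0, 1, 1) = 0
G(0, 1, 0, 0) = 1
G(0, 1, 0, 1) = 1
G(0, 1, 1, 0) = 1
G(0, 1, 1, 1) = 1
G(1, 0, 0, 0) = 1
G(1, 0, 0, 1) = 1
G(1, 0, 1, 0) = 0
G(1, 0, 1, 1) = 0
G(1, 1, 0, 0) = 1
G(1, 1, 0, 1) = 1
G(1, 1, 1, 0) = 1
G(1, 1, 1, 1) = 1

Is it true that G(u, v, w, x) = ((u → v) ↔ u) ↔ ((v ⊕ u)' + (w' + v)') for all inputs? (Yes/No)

Check the formula against G row by row:
  u=0, v=0, w=0, x=0: formula gives 0, G = 0 ✓
  u=0, v=0, w=0, x=1: formula gives 0, G = 0 ✓
  u=0, v=0, w=1, x=0: formula gives 0, G = 0 ✓
  u=0, v=0, w=1, x=1: formula gives 0, G = 0 ✓
  … (the remaining 12 rows also agree.)
No disagreement on any input; they are logically equivalent.

Yes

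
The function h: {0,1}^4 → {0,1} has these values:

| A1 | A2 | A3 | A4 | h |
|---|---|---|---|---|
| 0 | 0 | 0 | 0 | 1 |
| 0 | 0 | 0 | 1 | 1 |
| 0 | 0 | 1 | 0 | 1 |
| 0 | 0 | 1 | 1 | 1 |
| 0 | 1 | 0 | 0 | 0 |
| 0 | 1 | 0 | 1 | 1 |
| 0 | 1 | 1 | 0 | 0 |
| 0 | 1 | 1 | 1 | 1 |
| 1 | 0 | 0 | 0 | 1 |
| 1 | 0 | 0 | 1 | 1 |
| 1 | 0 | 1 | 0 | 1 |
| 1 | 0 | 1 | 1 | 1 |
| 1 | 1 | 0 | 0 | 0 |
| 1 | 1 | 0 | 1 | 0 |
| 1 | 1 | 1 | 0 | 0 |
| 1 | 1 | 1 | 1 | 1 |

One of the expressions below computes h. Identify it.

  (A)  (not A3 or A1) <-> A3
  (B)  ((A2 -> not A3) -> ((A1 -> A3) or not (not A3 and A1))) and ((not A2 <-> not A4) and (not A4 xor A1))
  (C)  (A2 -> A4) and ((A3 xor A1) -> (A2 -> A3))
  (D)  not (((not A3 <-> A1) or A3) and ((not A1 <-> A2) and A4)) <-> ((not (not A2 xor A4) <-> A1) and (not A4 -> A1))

C

(A): at (0,0,0,0) it gives 0, but h = 1 — eliminated.
(B): at (0,0,0,1) it gives 0, but h = 1 — eliminated.
(D): at (0,0,0,0) it gives 0, but h = 1 — eliminated.
Only (C) survives; checking it on all 16 rows confirms it matches h.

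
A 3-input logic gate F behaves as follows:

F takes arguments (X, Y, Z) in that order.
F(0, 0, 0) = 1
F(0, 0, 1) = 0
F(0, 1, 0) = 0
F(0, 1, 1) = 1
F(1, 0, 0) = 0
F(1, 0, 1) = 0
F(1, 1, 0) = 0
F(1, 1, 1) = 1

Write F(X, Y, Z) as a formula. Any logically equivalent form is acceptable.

F(X, Y, Z) = (((X' · Y') · Z') + ((X' · Y) · Z)) + ((X · Y) · Z)

Collect the rows where F=1 — (0,0,0), (0,1,1), (1,1,1) — and write one minterm per row: ¬X·¬Y·¬Z, ¬X·Y·Z, X·Y·Z. Their union (logical OR) reproduces the table exactly.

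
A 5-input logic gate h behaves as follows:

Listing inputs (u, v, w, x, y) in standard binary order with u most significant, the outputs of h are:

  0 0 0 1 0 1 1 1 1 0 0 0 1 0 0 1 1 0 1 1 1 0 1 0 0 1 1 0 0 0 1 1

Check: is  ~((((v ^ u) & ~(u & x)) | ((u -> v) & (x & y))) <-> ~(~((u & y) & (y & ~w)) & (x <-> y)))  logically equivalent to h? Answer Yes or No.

Check the formula against h row by row:
  u=0, v=0, w=0, x=0, y=0: formula gives 0, h = 0 ✓
  u=0, v=0, w=0, x=0, y=1: formula gives 1, but h = 0 ✗
Since they disagree at (0,0,0,0,1), the expression is not a correct formula for h.

No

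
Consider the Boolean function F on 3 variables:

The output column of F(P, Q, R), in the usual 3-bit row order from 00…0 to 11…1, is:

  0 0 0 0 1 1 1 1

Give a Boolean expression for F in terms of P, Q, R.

F(P, Q, R) = P

The output simply equals P.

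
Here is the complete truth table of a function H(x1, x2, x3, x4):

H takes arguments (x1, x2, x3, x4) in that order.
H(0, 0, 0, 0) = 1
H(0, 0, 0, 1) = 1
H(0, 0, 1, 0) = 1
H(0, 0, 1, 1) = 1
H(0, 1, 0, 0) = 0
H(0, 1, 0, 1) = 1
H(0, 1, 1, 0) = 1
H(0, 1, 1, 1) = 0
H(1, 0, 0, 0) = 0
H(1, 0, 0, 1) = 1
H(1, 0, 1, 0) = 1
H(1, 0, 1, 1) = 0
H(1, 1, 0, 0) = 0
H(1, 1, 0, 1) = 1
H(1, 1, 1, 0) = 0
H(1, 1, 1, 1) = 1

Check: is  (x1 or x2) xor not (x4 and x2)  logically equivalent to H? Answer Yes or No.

No

Test each input against both H and the formula:
  x1=0, x2=0, x3=0, x4=0: formula gives 1, H = 1 ✓
  x1=0, x2=0, x3=0, x4=1: formula gives 1, H = 1 ✓
  x1=0, x2=0, x3=1, x4=0: formula gives 1, H = 1 ✓
  x1=0, x2=0, x3=1, x4=1: formula gives 1, H = 1 ✓
  …
  x1=0, x2=1, x3=1, x4=0: formula gives 0, but H = 1 ✗
Since they disagree at (0,1,1,0), the expression is not a correct formula for H.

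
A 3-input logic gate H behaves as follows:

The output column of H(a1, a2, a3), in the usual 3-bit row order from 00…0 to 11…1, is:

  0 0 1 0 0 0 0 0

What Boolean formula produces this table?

H is 1 on exactly one input, (0,1,0), whose minterm is ¬a1·a2·¬a3. So H is just that conjunction.

H(a1, a2, a3) = (~a1 & a2) & ~a3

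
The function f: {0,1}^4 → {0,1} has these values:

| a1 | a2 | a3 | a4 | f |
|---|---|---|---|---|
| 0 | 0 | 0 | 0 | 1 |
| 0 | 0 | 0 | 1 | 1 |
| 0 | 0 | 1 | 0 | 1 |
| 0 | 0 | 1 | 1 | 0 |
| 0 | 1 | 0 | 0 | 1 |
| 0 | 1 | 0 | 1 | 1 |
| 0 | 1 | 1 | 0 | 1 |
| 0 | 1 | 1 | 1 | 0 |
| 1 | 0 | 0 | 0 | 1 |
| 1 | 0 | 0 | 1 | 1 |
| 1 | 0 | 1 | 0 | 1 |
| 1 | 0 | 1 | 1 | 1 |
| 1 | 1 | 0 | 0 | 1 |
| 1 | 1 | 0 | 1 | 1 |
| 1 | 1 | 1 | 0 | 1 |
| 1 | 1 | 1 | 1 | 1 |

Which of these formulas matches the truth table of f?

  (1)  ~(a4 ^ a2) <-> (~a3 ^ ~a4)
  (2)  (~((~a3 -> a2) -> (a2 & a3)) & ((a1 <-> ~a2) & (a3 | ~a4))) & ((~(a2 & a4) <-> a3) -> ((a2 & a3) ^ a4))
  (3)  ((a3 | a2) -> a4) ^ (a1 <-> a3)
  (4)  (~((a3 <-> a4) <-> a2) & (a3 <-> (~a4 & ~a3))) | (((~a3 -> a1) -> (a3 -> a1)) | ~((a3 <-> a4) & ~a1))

(1) disagrees with f on (0,0,0,0) (formula → 0, table → 1); rule it out.
(2) disagrees with f on (0,0,0,0) (formula → 0, table → 1); rule it out.
(3) disagrees with f on (0,0,0,0) (formula → 0, table → 1); rule it out.
(4) is the remaining candidate, and it agrees with f on all 16 inputs.

4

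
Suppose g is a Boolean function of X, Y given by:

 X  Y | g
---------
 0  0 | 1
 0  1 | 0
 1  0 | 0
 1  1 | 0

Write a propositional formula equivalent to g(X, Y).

The output is 1 only when every input is 0 — NOR of all inputs.

g(X, Y) = NOT (X OR Y)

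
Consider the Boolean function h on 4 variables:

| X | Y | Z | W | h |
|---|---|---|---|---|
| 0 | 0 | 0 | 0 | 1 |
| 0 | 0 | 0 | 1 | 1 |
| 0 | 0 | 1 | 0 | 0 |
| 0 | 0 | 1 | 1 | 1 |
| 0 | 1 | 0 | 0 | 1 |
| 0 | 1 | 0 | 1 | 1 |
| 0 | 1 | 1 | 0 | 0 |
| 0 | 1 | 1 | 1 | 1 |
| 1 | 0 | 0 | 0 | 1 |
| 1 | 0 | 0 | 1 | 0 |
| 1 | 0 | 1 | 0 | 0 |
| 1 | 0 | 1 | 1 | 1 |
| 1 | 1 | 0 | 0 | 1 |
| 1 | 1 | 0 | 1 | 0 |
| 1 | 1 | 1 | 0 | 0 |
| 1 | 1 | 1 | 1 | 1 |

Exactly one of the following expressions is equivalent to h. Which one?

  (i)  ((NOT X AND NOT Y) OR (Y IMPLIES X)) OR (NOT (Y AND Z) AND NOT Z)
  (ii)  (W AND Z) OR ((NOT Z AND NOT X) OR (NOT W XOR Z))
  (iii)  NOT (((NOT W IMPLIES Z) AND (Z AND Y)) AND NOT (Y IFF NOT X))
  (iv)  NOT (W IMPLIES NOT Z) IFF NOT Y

ii

(i) disagrees with h on (0,0,1,0) (formula → 1, table → 0); rule it out.
(iii) disagrees with h on (0,0,1,0) (formula → 1, table → 0); rule it out.
(iv) disagrees with h on (0,0,0,0) (formula → 0, table → 1); rule it out.
That leaves (ii). Evaluating it on every row reproduces the table of h exactly.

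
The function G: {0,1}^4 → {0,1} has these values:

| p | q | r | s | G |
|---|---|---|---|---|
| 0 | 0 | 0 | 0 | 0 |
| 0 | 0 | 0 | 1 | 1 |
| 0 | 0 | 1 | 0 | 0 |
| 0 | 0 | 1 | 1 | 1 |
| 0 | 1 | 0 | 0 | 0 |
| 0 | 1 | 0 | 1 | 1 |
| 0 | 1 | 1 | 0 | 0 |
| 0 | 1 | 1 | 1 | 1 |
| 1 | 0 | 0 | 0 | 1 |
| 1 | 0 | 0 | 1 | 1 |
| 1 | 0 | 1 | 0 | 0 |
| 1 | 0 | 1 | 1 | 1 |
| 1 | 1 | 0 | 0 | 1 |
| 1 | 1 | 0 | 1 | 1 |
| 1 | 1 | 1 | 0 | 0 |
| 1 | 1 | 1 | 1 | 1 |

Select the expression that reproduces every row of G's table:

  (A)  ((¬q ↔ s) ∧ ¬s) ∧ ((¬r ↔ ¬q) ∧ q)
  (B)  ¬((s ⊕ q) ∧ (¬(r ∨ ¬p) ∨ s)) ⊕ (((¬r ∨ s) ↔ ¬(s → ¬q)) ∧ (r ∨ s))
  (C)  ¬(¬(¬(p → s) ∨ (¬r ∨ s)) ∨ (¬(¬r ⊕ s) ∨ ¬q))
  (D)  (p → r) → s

(A) disagrees with G on (0,0,0,1) (formula → 0, table → 1); rule it out.
(B) disagrees with G on (0,0,0,0) (formula → 1, table → 0); rule it out.
(C) disagrees with G on (0,0,0,1) (formula → 0, table → 1); rule it out.
(D) is the remaining candidate, and it agrees with G on all 16 inputs.

D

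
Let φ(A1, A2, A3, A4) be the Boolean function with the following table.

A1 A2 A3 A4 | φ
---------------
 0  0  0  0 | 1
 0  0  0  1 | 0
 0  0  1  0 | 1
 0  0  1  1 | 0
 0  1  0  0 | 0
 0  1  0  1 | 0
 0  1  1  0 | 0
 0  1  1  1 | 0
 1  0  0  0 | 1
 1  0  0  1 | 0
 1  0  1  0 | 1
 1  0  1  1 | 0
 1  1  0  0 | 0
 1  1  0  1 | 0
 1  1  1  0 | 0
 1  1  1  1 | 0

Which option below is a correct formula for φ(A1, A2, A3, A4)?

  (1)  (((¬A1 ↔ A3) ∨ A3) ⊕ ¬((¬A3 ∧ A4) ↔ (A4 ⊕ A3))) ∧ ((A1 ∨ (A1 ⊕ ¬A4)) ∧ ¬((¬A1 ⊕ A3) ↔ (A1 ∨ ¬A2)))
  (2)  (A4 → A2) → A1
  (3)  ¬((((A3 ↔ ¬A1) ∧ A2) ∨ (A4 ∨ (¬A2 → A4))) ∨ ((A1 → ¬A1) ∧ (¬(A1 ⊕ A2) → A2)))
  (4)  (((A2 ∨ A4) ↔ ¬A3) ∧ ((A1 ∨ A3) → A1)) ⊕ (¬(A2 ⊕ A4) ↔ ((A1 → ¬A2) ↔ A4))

3

(1): at (0,0,0,0) it gives 0, but φ = 1 — eliminated.
(2): at (0,0,0,0) it gives 0, but φ = 1 — eliminated.
(4): at (0,0,0,0) it gives 0, but φ = 1 — eliminated.
Only (3) survives; checking it on all 16 rows confirms it matches φ.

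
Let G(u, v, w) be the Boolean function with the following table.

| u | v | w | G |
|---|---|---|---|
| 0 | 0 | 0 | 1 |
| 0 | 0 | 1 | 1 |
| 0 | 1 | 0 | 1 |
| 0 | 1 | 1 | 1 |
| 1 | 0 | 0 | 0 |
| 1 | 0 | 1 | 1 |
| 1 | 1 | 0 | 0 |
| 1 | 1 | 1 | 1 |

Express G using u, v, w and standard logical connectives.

G(u, v, w) = ~(((u & ~v) & ~w) | ((u & v) & ~w))

There are just 2 zero rows: (1,0,0), (1,1,0). Their minterms are u·¬v·¬w, u·v·¬w; the OR of those covers precisely the 0-outputs, and negating it yields G.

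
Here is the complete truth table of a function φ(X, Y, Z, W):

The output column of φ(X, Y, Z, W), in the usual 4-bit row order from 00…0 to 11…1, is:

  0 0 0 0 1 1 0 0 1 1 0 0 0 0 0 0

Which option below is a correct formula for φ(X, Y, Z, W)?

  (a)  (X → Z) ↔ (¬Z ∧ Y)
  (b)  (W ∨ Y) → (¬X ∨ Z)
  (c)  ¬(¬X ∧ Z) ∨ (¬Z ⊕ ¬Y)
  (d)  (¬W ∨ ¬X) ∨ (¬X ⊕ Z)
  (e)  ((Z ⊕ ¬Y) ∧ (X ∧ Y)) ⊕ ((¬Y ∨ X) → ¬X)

a

(b) disagrees with φ on (0,0,0,0) (formula → 1, table → 0); rule it out.
(c) disagrees with φ on (0,0,0,0) (formula → 1, table → 0); rule it out.
(d) disagrees with φ on (0,0,0,0) (formula → 1, table → 0); rule it out.
(e) disagrees with φ on (0,0,0,0) (formula → 1, table → 0); rule it out.
That leaves (a). Evaluating it on every row reproduces the table of φ exactly.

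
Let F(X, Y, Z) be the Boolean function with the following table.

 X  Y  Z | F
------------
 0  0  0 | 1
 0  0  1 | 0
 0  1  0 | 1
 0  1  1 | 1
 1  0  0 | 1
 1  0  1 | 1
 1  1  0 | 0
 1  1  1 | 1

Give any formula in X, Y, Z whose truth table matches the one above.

The 0-rows are (0,0,1), (1,1,0). Take each as a conjunction (¬X·¬Y·Z, X·Y·¬Z), form their disjunction, and complement — that gives a formula that is 1 everywhere F is.

F(X, Y, Z) = (((X' · Y') · Z) + ((X · Y) · Z'))'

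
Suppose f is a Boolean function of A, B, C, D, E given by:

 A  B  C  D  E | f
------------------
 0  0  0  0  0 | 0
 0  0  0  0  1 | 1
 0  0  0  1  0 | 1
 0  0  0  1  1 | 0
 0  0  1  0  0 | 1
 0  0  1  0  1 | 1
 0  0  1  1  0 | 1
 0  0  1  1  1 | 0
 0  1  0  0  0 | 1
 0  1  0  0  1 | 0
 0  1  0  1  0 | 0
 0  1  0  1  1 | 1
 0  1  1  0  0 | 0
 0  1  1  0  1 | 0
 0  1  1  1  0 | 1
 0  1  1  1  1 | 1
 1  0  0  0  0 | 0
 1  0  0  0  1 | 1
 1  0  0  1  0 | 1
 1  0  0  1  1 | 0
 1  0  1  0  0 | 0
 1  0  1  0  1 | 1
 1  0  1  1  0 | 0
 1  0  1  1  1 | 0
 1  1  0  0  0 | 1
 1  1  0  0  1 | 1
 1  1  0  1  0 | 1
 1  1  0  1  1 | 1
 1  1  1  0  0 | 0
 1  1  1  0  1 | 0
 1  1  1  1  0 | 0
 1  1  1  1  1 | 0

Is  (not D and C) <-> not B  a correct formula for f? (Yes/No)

Test each input against both f and the formula:
  A=0, B=0, C=0, D=0, E=0: formula gives 0, f = 0 ✓
  A=0, B=0, C=0, D=0, E=1: formula gives 0, but f = 1 ✗
A single disagreement suffices: at (0,0,0,0,1) they differ, so the formula does not compute f.

No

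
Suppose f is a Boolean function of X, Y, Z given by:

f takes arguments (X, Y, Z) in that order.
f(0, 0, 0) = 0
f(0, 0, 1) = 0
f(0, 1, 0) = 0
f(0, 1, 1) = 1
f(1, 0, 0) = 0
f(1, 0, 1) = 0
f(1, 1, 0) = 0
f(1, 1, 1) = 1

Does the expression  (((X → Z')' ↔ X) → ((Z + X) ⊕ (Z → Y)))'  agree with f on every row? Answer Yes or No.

Evaluate (((X → Z')' ↔ X) → ((Z + X) ⊕ (Z → Y)))' on each row and compare to f:
  X=0, Y=0, Z=0: formula gives 0, f = 0 ✓
  X=0, Y=0, Z=1: formula gives 0, f = 0 ✓
  X=0, Y=1, Z=0: formula gives 0, f = 0 ✓
  X=0, Y=1, Z=1: formula gives 1, f = 1 ✓
  X=1, Y=0, Z=0: formula gives 0, f = 0 ✓
  …and likewise for the remaining 3 rows.
No disagreement on any input; they are logically equivalent.

Yes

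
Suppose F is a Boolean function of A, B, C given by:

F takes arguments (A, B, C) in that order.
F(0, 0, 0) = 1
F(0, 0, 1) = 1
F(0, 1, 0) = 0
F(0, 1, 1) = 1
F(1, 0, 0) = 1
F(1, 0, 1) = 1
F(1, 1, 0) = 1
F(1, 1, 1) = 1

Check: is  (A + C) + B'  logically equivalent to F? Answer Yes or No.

Check the formula against F row by row:
  A=0, B=0, C=0: formula gives 1, F = 1 ✓
  A=0, B=0, C=1: formula gives 1, F = 1 ✓
  A=0, B=1, C=0: formula gives 0, F = 0 ✓
  A=0, B=1, C=1: formula gives 1, F = 1 ✓
  A=1, B=0, C=0: formula gives 1, F = 1 ✓
  … (the remaining 3 rows also agree.)
No disagreement on any input; they are logically equivalent.

Yes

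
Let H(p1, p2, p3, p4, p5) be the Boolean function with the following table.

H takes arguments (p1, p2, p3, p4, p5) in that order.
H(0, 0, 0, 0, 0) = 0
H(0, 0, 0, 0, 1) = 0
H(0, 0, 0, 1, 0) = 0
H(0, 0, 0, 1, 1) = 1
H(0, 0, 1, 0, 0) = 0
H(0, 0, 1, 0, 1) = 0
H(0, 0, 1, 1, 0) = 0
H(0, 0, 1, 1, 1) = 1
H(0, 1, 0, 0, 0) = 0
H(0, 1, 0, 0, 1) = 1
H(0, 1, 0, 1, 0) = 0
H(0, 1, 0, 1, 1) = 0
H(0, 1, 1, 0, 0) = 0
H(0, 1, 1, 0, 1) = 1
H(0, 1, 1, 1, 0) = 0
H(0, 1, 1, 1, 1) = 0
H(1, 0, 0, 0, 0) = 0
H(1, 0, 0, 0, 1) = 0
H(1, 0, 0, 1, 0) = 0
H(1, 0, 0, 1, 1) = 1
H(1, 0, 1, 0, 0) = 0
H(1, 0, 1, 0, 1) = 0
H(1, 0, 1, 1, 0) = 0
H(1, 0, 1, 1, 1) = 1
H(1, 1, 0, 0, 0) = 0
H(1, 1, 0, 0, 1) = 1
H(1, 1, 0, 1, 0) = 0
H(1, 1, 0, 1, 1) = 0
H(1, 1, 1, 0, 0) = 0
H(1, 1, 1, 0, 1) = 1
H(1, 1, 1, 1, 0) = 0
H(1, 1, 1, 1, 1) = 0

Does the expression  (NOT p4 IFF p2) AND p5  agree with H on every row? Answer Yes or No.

Yes

Check the formula against H row by row:
  p1=0, p2=0, p3=0, p4=0, p5=0: formula gives 0, H = 0 ✓
  p1=0, p2=0, p3=0, p4=0, p5=1: formula gives 0, H = 0 ✓
  p1=0, p2=0, p3=0, p4=1, p5=0: formula gives 0, H = 0 ✓
  p1=0, p2=0, p3=0, p4=1, p5=1: formula gives 1, H = 1 ✓
  … (the remaining 28 rows also agree.)
No disagreement on any input; they are logically equivalent.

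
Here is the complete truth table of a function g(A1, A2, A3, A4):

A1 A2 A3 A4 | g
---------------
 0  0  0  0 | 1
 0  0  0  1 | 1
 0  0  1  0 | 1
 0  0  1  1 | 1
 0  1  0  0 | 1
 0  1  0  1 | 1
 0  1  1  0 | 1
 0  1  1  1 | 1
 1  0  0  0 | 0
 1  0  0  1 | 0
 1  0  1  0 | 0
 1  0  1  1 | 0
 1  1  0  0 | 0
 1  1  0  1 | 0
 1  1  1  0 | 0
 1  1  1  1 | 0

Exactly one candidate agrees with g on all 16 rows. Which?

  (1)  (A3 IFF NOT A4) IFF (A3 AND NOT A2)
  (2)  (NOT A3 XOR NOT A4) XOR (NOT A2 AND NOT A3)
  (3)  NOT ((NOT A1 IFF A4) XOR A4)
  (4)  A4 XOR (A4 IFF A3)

(1): at (0,0,0,1) it gives 0, but g = 1 — eliminated.
(2): at (0,0,0,1) it gives 0, but g = 1 — eliminated.
(4): at (0,0,1,0) it gives 0, but g = 1 — eliminated.
That leaves (3). Evaluating it on every row reproduces the table of g exactly.

3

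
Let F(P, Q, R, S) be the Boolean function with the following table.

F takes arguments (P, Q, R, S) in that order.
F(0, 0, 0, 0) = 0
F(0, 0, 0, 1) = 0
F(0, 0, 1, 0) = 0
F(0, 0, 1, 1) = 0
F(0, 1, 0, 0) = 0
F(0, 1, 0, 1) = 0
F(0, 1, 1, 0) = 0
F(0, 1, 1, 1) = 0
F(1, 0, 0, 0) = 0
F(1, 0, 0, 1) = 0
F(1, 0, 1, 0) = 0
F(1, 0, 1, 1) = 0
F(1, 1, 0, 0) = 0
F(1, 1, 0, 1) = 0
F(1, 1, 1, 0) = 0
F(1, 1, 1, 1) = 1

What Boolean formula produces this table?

F(P, Q, R, S) = ((P and Q) and R) and S

Only row (1,1,1,1) gives 1. That row's minterm P·Q·R·S is F directly.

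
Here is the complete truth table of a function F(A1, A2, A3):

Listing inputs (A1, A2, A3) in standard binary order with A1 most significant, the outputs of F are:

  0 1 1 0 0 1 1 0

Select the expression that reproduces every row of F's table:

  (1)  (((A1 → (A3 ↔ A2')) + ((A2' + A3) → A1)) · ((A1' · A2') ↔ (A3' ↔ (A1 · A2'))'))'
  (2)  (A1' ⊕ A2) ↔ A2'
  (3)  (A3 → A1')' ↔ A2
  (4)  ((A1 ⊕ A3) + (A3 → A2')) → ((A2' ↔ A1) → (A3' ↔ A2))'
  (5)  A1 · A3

1

(2) fails at (0,0,0): the formula yields 1, F is 0.
(3) fails at (0,0,0): the formula yields 1, F is 0.
(4) fails at (0,0,1): the formula yields 0, F is 1.
(5) fails at (0,0,1): the formula yields 0, F is 1.
(1) is the remaining candidate, and it agrees with F on all 8 inputs.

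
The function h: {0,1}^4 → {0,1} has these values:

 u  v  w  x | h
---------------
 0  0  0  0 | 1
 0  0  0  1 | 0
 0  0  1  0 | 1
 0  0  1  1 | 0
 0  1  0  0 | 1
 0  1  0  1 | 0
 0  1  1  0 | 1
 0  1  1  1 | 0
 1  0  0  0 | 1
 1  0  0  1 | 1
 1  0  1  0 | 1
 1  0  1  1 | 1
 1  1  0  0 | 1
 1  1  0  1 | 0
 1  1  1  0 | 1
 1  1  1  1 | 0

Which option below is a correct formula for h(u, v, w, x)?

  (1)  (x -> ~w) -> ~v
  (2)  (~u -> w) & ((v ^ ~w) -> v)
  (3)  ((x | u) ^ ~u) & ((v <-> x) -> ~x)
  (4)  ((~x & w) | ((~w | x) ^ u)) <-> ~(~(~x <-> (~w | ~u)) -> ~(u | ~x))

(1) disagrees with h on (0,0,0,1) (formula → 1, table → 0); rule it out.
(2) disagrees with h on (0,0,0,0) (formula → 0, table → 1); rule it out.
(4) disagrees with h on (0,0,0,0) (formula → 0, table → 1); rule it out.
That leaves (3). Evaluating it on every row reproduces the table of h exactly.

3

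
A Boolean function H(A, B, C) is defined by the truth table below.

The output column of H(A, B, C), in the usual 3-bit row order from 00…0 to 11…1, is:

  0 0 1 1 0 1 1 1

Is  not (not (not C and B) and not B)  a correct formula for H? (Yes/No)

Test each input against both H and the formula:
  A=0, B=0, C=0: formula gives 0, H = 0 ✓
  A=0, B=0, C=1: formula gives 0, H = 0 ✓
  A=0, B=1, C=0: formula gives 1, H = 1 ✓
  A=0, B=1, C=1: formula gives 1, H = 1 ✓
  A=1, B=0, C=0: formula gives 0, H = 0 ✓
  A=1, B=0, C=1: formula gives 0, but H = 1 ✗
Since they disagree at (1,0,1), the expression is not a correct formula for H.

No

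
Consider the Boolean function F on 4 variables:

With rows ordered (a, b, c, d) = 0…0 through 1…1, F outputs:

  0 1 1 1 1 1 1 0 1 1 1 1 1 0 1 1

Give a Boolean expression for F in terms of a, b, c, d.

There are just 3 zero rows: (0,0,0,0), (0,1,1,1), (1,1,0,1). Their minterms are ¬a·¬b·¬c·¬d, ¬a·b·c·d, a·b·¬c·d; the OR of those covers precisely the 0-outputs, and negating it yields F.

F(a, b, c, d) = (((((a' · b') · c') · d') + (((a' · b) · c) · d)) + (((a · b) · c') · d))'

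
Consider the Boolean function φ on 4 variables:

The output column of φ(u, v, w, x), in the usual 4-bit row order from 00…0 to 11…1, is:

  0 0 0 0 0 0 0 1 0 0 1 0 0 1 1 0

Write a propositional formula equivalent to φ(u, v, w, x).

The 1-rows are (0,1,1,1), (1,0,1,0), (1,1,0,1), (1,1,1,0). Each contributes one minterm — ¬u·v·w·x; u·¬v·w·¬x; u·v·¬w·x; u·v·w·¬x — and their disjunction is a sum-of-products form of φ.

φ(u, v, w, x) = (((((NOT u AND v) AND w) AND x) OR (((u AND NOT v) AND w) AND NOT x)) OR (((u AND v) AND NOT w) AND x)) OR (((u AND v) AND w) AND NOT x)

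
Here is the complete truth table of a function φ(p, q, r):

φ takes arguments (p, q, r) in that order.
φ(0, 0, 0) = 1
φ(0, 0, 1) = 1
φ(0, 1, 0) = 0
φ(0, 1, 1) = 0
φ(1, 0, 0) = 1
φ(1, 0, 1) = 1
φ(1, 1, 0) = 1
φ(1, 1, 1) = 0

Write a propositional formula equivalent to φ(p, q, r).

φ is 0 on only 3 rows — (0,1,0), (0,1,1), (1,1,1). Writing each as a minterm (¬p·q·¬r, ¬p·q·r, p·q·r) and OR-ing them characterizes exactly where φ=0, so φ is the negation of that disjunction.

φ(p, q, r) = ¬((((¬p ∧ q) ∧ ¬r) ∨ ((¬p ∧ q) ∧ r)) ∨ ((p ∧ q) ∧ r))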